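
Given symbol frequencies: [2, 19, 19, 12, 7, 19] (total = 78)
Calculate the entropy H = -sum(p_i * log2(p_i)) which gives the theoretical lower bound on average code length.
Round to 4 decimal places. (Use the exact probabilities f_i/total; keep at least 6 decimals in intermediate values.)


Per-symbol terms -p_i * log2(p_i) with p_i = f_i/78:
  p = 2/78 = 0.025641: log2(p) = -5.285402, -p*log2(p) = 0.135523
  p = 19/78 = 0.243590: log2(p) = -2.037475, -p*log2(p) = 0.496308
  p = 19/78 = 0.243590: log2(p) = -2.037475, -p*log2(p) = 0.496308
  p = 12/78 = 0.153846: log2(p) = -2.700440, -p*log2(p) = 0.415452
  p = 7/78 = 0.089744: log2(p) = -3.478047, -p*log2(p) = 0.312132
  p = 19/78 = 0.243590: log2(p) = -2.037475, -p*log2(p) = 0.496308
H = 0.135523 + 0.496308 + 0.496308 + 0.415452 + 0.312132 + 0.496308 = 2.352031

H = 2.352 bits/symbol


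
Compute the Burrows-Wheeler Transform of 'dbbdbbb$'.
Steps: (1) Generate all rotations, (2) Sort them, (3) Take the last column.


Rotations (sorted):
  0: $dbbdbbb -> last char: b
  1: b$dbbdbb -> last char: b
  2: bb$dbbdb -> last char: b
  3: bbb$dbbd -> last char: d
  4: bbdbbb$d -> last char: d
  5: bdbbb$db -> last char: b
  6: dbbb$dbb -> last char: b
  7: dbbdbbb$ -> last char: $


BWT = bbbddbb$


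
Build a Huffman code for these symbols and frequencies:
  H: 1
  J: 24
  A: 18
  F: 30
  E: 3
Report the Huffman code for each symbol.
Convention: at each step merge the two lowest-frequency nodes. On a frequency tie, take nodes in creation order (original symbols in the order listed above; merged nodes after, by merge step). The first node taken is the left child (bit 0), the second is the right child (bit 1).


Huffman tree construction:
Step 1: Merge H(1) + E(3) = 4
Step 2: Merge (H+E)(4) + A(18) = 22
Step 3: Merge ((H+E)+A)(22) + J(24) = 46
Step 4: Merge F(30) + (((H+E)+A)+J)(46) = 76
Read each symbol's code off the tree from the root (left child = 0, right child = 1).

Codes:
  H: 1000 (length 4)
  J: 11 (length 2)
  A: 101 (length 3)
  F: 0 (length 1)
  E: 1001 (length 4)
Average code length: 148/76 = 1.9474 bits/symbol


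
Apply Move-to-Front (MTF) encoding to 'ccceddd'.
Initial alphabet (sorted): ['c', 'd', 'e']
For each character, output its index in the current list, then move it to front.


MTF encoding:
'c': index 0 in ['c', 'd', 'e'] -> ['c', 'd', 'e']
'c': index 0 in ['c', 'd', 'e'] -> ['c', 'd', 'e']
'c': index 0 in ['c', 'd', 'e'] -> ['c', 'd', 'e']
'e': index 2 in ['c', 'd', 'e'] -> ['e', 'c', 'd']
'd': index 2 in ['e', 'c', 'd'] -> ['d', 'e', 'c']
'd': index 0 in ['d', 'e', 'c'] -> ['d', 'e', 'c']
'd': index 0 in ['d', 'e', 'c'] -> ['d', 'e', 'c']


Output: [0, 0, 0, 2, 2, 0, 0]


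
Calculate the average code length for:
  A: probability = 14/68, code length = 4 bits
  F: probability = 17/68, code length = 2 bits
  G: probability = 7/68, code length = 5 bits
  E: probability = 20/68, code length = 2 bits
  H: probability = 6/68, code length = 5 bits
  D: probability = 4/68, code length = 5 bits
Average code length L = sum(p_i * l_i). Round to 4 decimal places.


Weighted contributions p_i * l_i:
  A: (14/68) * 4 = 56/68
  F: (17/68) * 2 = 34/68
  G: (7/68) * 5 = 35/68
  E: (20/68) * 2 = 40/68
  H: (6/68) * 5 = 30/68
  D: (4/68) * 5 = 20/68
Sum = (56 + 34 + 35 + 40 + 30 + 20)/68 = 215/68

L = 215/68 = 3.1618 bits/symbol


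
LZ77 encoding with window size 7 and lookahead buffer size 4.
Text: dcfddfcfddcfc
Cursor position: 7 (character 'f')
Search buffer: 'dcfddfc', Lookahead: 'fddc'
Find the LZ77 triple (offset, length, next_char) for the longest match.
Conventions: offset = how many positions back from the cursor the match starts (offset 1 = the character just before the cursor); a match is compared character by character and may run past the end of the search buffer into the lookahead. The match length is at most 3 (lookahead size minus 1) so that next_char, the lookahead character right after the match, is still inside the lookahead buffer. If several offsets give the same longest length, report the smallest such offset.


Try each offset into the search buffer:
  offset=1 (pos 6, char 'c'): match length 0
  offset=2 (pos 5, char 'f'): match length 1
  offset=3 (pos 4, char 'd'): match length 0
  offset=4 (pos 3, char 'd'): match length 0
  offset=5 (pos 2, char 'f'): match length 3
  offset=6 (pos 1, char 'c'): match length 0
  offset=7 (pos 0, char 'd'): match length 0
Longest match has length 3 at offset 5.
next_char = character at position 7 + 3 = 10 -> 'c'

Best match: offset=5, length=3 (matching 'fdd' starting at position 2)
LZ77 triple: (5, 3, 'c')


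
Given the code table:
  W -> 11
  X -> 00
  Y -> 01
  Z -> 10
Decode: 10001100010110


Decoding:
10 -> Z
00 -> X
11 -> W
00 -> X
01 -> Y
01 -> Y
10 -> Z


Result: ZXWXYYZ


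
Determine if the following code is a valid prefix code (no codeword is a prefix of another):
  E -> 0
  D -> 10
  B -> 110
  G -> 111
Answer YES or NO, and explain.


Checking each pair (does one codeword prefix another?):
  E='0' vs D='10': no prefix
  E='0' vs B='110': no prefix
  E='0' vs G='111': no prefix
  D='10' vs E='0': no prefix
  D='10' vs B='110': no prefix
  D='10' vs G='111': no prefix
  B='110' vs E='0': no prefix
  B='110' vs D='10': no prefix
  B='110' vs G='111': no prefix
  G='111' vs E='0': no prefix
  G='111' vs D='10': no prefix
  G='111' vs B='110': no prefix
No violation found over all pairs.

YES -- this is a valid prefix code. No codeword is a prefix of any other codeword.


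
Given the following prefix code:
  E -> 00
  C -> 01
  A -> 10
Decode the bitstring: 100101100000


Decoding step by step:
Bits 10 -> A
Bits 01 -> C
Bits 01 -> C
Bits 10 -> A
Bits 00 -> E
Bits 00 -> E


Decoded message: ACCAEE


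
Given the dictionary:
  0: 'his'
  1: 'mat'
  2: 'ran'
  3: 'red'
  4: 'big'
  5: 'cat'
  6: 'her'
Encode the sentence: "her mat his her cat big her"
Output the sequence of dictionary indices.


Look up each word in the dictionary:
  'her' -> 6
  'mat' -> 1
  'his' -> 0
  'her' -> 6
  'cat' -> 5
  'big' -> 4
  'her' -> 6

Encoded: [6, 1, 0, 6, 5, 4, 6]


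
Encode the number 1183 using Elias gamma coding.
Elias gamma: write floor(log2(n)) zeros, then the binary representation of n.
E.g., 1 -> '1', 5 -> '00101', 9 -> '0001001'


num_bits = floor(log2(1183)) + 1 = 11
leading_zeros = num_bits - 1 = 10
binary(1183) = 10010011111

Elias gamma(1183) = '0000000000' + '10010011111' = 000000000010010011111 (21 bits)


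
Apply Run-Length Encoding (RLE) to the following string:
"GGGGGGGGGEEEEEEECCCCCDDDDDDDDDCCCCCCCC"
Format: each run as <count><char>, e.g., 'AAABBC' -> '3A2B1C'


Scanning runs left to right:
  i=0: run of 'G' x 9 -> '9G'
  i=9: run of 'E' x 7 -> '7E'
  i=16: run of 'C' x 5 -> '5C'
  i=21: run of 'D' x 9 -> '9D'
  i=30: run of 'C' x 8 -> '8C'

RLE = 9G7E5C9D8C


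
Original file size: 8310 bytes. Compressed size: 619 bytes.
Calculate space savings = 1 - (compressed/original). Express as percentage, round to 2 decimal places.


ratio = compressed/original = 619/8310 = 0.074489
savings = 1 - ratio = 1 - 0.074489 = 0.925511
as a percentage: 0.925511 * 100 = 92.55%

Space savings = 1 - 619/8310 = 92.55%


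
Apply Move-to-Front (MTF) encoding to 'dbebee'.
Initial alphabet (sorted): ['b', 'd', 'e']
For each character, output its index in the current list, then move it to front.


MTF encoding:
'd': index 1 in ['b', 'd', 'e'] -> ['d', 'b', 'e']
'b': index 1 in ['d', 'b', 'e'] -> ['b', 'd', 'e']
'e': index 2 in ['b', 'd', 'e'] -> ['e', 'b', 'd']
'b': index 1 in ['e', 'b', 'd'] -> ['b', 'e', 'd']
'e': index 1 in ['b', 'e', 'd'] -> ['e', 'b', 'd']
'e': index 0 in ['e', 'b', 'd'] -> ['e', 'b', 'd']


Output: [1, 1, 2, 1, 1, 0]


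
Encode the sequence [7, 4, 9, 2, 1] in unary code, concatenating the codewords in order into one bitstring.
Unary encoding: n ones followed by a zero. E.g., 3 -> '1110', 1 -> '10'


Encode each number as n ones followed by a terminating 0:
  7 -> 11111110 (8 bits)
  4 -> 11110 (5 bits)
  9 -> 1111111110 (10 bits)
  2 -> 110 (3 bits)
  1 -> 10 (2 bits)
Total length = 8 + 5 + 10 + 3 + 2 = 28 bits.

Unary([7, 4, 9, 2, 1]) = 1111111011110111111111011010 (28 bits)


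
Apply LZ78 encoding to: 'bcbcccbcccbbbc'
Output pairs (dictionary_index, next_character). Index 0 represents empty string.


LZ78 encoding steps:
Dictionary: {0: ''}
Step 1: w='' (idx 0), next='b' -> output (0, 'b'), add 'b' as idx 1
Step 2: w='' (idx 0), next='c' -> output (0, 'c'), add 'c' as idx 2
Step 3: w='b' (idx 1), next='c' -> output (1, 'c'), add 'bc' as idx 3
Step 4: w='c' (idx 2), next='c' -> output (2, 'c'), add 'cc' as idx 4
Step 5: w='bc' (idx 3), next='c' -> output (3, 'c'), add 'bcc' as idx 5
Step 6: w='c' (idx 2), next='b' -> output (2, 'b'), add 'cb' as idx 6
Step 7: w='b' (idx 1), next='b' -> output (1, 'b'), add 'bb' as idx 7
Step 8: w='c' (idx 2), end of input -> output (2, '')


Encoded: [(0, 'b'), (0, 'c'), (1, 'c'), (2, 'c'), (3, 'c'), (2, 'b'), (1, 'b'), (2, '')]


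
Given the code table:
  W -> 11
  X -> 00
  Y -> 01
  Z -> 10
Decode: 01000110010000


Decoding:
01 -> Y
00 -> X
01 -> Y
10 -> Z
01 -> Y
00 -> X
00 -> X


Result: YXYZYXX


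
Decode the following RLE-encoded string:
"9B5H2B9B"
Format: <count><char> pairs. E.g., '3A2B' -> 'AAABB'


Expanding each <count><char> pair:
  9B -> 'BBBBBBBBB'
  5H -> 'HHHHH'
  2B -> 'BB'
  9B -> 'BBBBBBBBB'

Decoded = BBBBBBBBBHHHHHBBBBBBBBBBB


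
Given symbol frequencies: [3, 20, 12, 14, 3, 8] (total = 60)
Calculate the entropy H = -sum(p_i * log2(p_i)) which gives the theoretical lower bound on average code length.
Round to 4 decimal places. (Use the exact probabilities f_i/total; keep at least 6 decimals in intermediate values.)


Per-symbol terms -p_i * log2(p_i) with p_i = f_i/60:
  p = 3/60 = 0.050000: log2(p) = -4.321928, -p*log2(p) = 0.216096
  p = 20/60 = 0.333333: log2(p) = -1.584963, -p*log2(p) = 0.528321
  p = 12/60 = 0.200000: log2(p) = -2.321928, -p*log2(p) = 0.464386
  p = 14/60 = 0.233333: log2(p) = -2.099536, -p*log2(p) = 0.489892
  p = 3/60 = 0.050000: log2(p) = -4.321928, -p*log2(p) = 0.216096
  p = 8/60 = 0.133333: log2(p) = -2.906891, -p*log2(p) = 0.387585
H = 0.216096 + 0.528321 + 0.464386 + 0.489892 + 0.216096 + 0.387585 = 2.302376

H = 2.3024 bits/symbol


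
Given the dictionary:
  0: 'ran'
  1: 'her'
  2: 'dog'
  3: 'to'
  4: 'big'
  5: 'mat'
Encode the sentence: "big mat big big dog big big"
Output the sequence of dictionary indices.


Look up each word in the dictionary:
  'big' -> 4
  'mat' -> 5
  'big' -> 4
  'big' -> 4
  'dog' -> 2
  'big' -> 4
  'big' -> 4

Encoded: [4, 5, 4, 4, 2, 4, 4]


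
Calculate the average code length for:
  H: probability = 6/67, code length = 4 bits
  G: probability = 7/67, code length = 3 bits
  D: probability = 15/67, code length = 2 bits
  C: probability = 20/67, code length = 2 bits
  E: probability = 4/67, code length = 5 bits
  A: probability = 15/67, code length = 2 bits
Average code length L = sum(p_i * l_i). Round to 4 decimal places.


Weighted contributions p_i * l_i:
  H: (6/67) * 4 = 24/67
  G: (7/67) * 3 = 21/67
  D: (15/67) * 2 = 30/67
  C: (20/67) * 2 = 40/67
  E: (4/67) * 5 = 20/67
  A: (15/67) * 2 = 30/67
Sum = (24 + 21 + 30 + 40 + 20 + 30)/67 = 165/67

L = 165/67 = 2.4627 bits/symbol


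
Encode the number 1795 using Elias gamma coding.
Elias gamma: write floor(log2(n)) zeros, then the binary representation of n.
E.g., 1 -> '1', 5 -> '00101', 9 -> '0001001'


num_bits = floor(log2(1795)) + 1 = 11
leading_zeros = num_bits - 1 = 10
binary(1795) = 11100000011

Elias gamma(1795) = '0000000000' + '11100000011' = 000000000011100000011 (21 bits)


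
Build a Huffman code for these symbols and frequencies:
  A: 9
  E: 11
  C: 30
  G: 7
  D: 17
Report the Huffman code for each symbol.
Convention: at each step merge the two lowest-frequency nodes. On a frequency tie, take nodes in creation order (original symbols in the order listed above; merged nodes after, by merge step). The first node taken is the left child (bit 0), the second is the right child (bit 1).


Huffman tree construction:
Step 1: Merge G(7) + A(9) = 16
Step 2: Merge E(11) + (G+A)(16) = 27
Step 3: Merge D(17) + (E+(G+A))(27) = 44
Step 4: Merge C(30) + (D+(E+(G+A)))(44) = 74
Read each symbol's code off the tree from the root (left child = 0, right child = 1).

Codes:
  A: 1111 (length 4)
  E: 110 (length 3)
  C: 0 (length 1)
  G: 1110 (length 4)
  D: 10 (length 2)
Average code length: 161/74 = 2.1757 bits/symbol


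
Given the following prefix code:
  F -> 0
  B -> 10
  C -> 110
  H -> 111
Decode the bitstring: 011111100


Decoding step by step:
Bits 0 -> F
Bits 111 -> H
Bits 111 -> H
Bits 0 -> F
Bits 0 -> F


Decoded message: FHHFF


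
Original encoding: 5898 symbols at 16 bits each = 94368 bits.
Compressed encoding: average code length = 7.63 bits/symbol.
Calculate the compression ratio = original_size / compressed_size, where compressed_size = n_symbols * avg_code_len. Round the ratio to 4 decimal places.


original_size = n_symbols * orig_bits = 5898 * 16 = 94368 bits
compressed_size = n_symbols * avg_code_len = 5898 * 7.63 = 45001.74 bits
ratio = original_size / compressed_size = 94368 / 45001.74 = 2.097

Compression ratio = 2.097


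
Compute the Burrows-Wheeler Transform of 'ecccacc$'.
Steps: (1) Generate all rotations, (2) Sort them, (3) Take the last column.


Rotations (sorted):
  0: $ecccacc -> last char: c
  1: acc$eccc -> last char: c
  2: c$ecccac -> last char: c
  3: cacc$ecc -> last char: c
  4: cc$eccca -> last char: a
  5: ccacc$ec -> last char: c
  6: cccacc$e -> last char: e
  7: ecccacc$ -> last char: $


BWT = ccccace$


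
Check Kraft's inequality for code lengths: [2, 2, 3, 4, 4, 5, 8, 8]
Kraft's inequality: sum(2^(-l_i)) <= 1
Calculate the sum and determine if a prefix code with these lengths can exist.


Sum = 2^(-2) + 2^(-2) + 2^(-3) + 2^(-4) + 2^(-4) + 2^(-5) + 2^(-8) + 2^(-8)
    = 0.25 + 0.25 + 0.125 + 0.0625 + 0.0625 + 0.03125 + 0.00390625 + 0.00390625
    = 202/256 = 0.7890625
Since 0.7890625 <= 1, Kraft's inequality IS satisfied.
A prefix code with these lengths CAN exist.

Kraft sum = 0.7890625. Satisfied.


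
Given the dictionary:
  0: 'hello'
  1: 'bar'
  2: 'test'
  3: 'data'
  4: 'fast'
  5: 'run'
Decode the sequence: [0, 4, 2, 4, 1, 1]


Look up each index in the dictionary:
  0 -> 'hello'
  4 -> 'fast'
  2 -> 'test'
  4 -> 'fast'
  1 -> 'bar'
  1 -> 'bar'

Decoded: "hello fast test fast bar bar"


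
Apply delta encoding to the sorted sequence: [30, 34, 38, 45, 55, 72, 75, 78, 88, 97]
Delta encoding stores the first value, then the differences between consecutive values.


First value: 30
Deltas:
  34 - 30 = 4
  38 - 34 = 4
  45 - 38 = 7
  55 - 45 = 10
  72 - 55 = 17
  75 - 72 = 3
  78 - 75 = 3
  88 - 78 = 10
  97 - 88 = 9


Delta encoded: [30, 4, 4, 7, 10, 17, 3, 3, 10, 9]


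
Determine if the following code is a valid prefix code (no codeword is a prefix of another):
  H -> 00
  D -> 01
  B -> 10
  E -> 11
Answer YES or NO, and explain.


Checking each pair (does one codeword prefix another?):
  H='00' vs D='01': no prefix
  H='00' vs B='10': no prefix
  H='00' vs E='11': no prefix
  D='01' vs H='00': no prefix
  D='01' vs B='10': no prefix
  D='01' vs E='11': no prefix
  B='10' vs H='00': no prefix
  B='10' vs D='01': no prefix
  B='10' vs E='11': no prefix
  E='11' vs H='00': no prefix
  E='11' vs D='01': no prefix
  E='11' vs B='10': no prefix
No violation found over all pairs.

YES -- this is a valid prefix code. No codeword is a prefix of any other codeword.


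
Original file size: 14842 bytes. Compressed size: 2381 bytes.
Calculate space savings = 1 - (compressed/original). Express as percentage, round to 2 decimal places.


ratio = compressed/original = 2381/14842 = 0.160423
savings = 1 - ratio = 1 - 0.160423 = 0.839577
as a percentage: 0.839577 * 100 = 83.96%

Space savings = 1 - 2381/14842 = 83.96%


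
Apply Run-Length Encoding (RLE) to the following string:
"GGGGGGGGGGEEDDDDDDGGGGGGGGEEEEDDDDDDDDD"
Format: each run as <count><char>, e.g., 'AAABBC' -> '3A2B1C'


Scanning runs left to right:
  i=0: run of 'G' x 10 -> '10G'
  i=10: run of 'E' x 2 -> '2E'
  i=12: run of 'D' x 6 -> '6D'
  i=18: run of 'G' x 8 -> '8G'
  i=26: run of 'E' x 4 -> '4E'
  i=30: run of 'D' x 9 -> '9D'

RLE = 10G2E6D8G4E9D


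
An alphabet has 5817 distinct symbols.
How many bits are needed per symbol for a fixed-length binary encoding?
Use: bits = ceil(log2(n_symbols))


log2(5817) = 12.5061
Bracket: 2^12 = 4096 < 5817 <= 2^13 = 8192
So ceil(log2(5817)) = 13

bits = ceil(log2(5817)) = ceil(12.5061) = 13 bits


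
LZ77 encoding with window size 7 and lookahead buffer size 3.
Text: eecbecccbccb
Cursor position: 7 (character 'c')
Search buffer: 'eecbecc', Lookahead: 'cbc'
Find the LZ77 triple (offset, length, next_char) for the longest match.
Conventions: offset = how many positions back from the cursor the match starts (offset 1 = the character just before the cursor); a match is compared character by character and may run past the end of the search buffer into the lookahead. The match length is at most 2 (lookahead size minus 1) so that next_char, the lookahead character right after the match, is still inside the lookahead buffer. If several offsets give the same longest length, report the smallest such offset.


Try each offset into the search buffer:
  offset=1 (pos 6, char 'c'): match length 1
  offset=2 (pos 5, char 'c'): match length 1
  offset=3 (pos 4, char 'e'): match length 0
  offset=4 (pos 3, char 'b'): match length 0
  offset=5 (pos 2, char 'c'): match length 2
  offset=6 (pos 1, char 'e'): match length 0
  offset=7 (pos 0, char 'e'): match length 0
Longest match has length 2 at offset 5.
next_char = character at position 7 + 2 = 9 -> 'c'

Best match: offset=5, length=2 (matching 'cb' starting at position 2)
LZ77 triple: (5, 2, 'c')


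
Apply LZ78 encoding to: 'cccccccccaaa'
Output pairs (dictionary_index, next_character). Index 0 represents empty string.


LZ78 encoding steps:
Dictionary: {0: ''}
Step 1: w='' (idx 0), next='c' -> output (0, 'c'), add 'c' as idx 1
Step 2: w='c' (idx 1), next='c' -> output (1, 'c'), add 'cc' as idx 2
Step 3: w='cc' (idx 2), next='c' -> output (2, 'c'), add 'ccc' as idx 3
Step 4: w='ccc' (idx 3), next='a' -> output (3, 'a'), add 'ccca' as idx 4
Step 5: w='' (idx 0), next='a' -> output (0, 'a'), add 'a' as idx 5
Step 6: w='a' (idx 5), end of input -> output (5, '')


Encoded: [(0, 'c'), (1, 'c'), (2, 'c'), (3, 'a'), (0, 'a'), (5, '')]


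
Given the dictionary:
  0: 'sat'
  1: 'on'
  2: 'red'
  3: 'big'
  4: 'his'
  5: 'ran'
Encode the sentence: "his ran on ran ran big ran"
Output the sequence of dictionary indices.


Look up each word in the dictionary:
  'his' -> 4
  'ran' -> 5
  'on' -> 1
  'ran' -> 5
  'ran' -> 5
  'big' -> 3
  'ran' -> 5

Encoded: [4, 5, 1, 5, 5, 3, 5]


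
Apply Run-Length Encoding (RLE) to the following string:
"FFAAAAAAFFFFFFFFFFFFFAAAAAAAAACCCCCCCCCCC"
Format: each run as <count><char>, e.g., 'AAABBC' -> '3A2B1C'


Scanning runs left to right:
  i=0: run of 'F' x 2 -> '2F'
  i=2: run of 'A' x 6 -> '6A'
  i=8: run of 'F' x 13 -> '13F'
  i=21: run of 'A' x 9 -> '9A'
  i=30: run of 'C' x 11 -> '11C'

RLE = 2F6A13F9A11C


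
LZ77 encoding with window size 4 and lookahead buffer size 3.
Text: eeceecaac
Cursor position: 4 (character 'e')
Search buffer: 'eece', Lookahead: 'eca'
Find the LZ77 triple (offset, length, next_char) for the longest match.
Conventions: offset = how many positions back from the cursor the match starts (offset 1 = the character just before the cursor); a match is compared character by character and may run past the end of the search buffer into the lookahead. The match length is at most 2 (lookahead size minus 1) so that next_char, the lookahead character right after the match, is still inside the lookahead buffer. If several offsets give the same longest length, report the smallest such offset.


Try each offset into the search buffer:
  offset=1 (pos 3, char 'e'): match length 1
  offset=2 (pos 2, char 'c'): match length 0
  offset=3 (pos 1, char 'e'): match length 2
  offset=4 (pos 0, char 'e'): match length 1
Longest match has length 2 at offset 3.
next_char = character at position 4 + 2 = 6 -> 'a'

Best match: offset=3, length=2 (matching 'ec' starting at position 1)
LZ77 triple: (3, 2, 'a')


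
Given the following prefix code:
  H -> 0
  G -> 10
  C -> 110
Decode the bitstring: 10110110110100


Decoding step by step:
Bits 10 -> G
Bits 110 -> C
Bits 110 -> C
Bits 110 -> C
Bits 10 -> G
Bits 0 -> H


Decoded message: GCCCGH


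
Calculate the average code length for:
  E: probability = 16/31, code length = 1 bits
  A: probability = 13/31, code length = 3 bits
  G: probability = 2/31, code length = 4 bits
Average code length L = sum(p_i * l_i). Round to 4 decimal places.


Weighted contributions p_i * l_i:
  E: (16/31) * 1 = 16/31
  A: (13/31) * 3 = 39/31
  G: (2/31) * 4 = 8/31
Sum = (16 + 39 + 8)/31 = 63/31

L = 63/31 = 2.0323 bits/symbol


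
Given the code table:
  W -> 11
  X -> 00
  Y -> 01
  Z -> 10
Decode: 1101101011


Decoding:
11 -> W
01 -> Y
10 -> Z
10 -> Z
11 -> W


Result: WYZZW


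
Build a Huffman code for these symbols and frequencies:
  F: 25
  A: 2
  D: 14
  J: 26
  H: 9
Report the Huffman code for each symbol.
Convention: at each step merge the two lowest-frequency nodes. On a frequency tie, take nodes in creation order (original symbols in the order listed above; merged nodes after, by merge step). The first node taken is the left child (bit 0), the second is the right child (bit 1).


Huffman tree construction:
Step 1: Merge A(2) + H(9) = 11
Step 2: Merge (A+H)(11) + D(14) = 25
Step 3: Merge F(25) + ((A+H)+D)(25) = 50
Step 4: Merge J(26) + (F+((A+H)+D))(50) = 76
Read each symbol's code off the tree from the root (left child = 0, right child = 1).

Codes:
  F: 10 (length 2)
  A: 1100 (length 4)
  D: 111 (length 3)
  J: 0 (length 1)
  H: 1101 (length 4)
Average code length: 162/76 = 2.1316 bits/symbol


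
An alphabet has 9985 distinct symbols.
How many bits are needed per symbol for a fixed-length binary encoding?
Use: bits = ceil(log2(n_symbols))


log2(9985) = 13.2855
Bracket: 2^13 = 8192 < 9985 <= 2^14 = 16384
So ceil(log2(9985)) = 14

bits = ceil(log2(9985)) = ceil(13.2855) = 14 bits


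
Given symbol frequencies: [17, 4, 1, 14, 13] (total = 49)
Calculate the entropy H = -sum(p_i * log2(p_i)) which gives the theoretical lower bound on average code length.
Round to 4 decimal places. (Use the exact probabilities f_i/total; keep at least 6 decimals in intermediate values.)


Per-symbol terms -p_i * log2(p_i) with p_i = f_i/49:
  p = 17/49 = 0.346939: log2(p) = -1.527247, -p*log2(p) = 0.529861
  p = 4/49 = 0.081633: log2(p) = -3.614710, -p*log2(p) = 0.295078
  p = 1/49 = 0.020408: log2(p) = -5.614710, -p*log2(p) = 0.114586
  p = 14/49 = 0.285714: log2(p) = -1.807355, -p*log2(p) = 0.516387
  p = 13/49 = 0.265306: log2(p) = -1.914270, -p*log2(p) = 0.507868
H = 0.529861 + 0.295078 + 0.114586 + 0.516387 + 0.507868 = 1.963780

H = 1.9638 bits/symbol


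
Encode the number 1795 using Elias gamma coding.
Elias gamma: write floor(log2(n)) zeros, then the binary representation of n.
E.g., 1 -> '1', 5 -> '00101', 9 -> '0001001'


num_bits = floor(log2(1795)) + 1 = 11
leading_zeros = num_bits - 1 = 10
binary(1795) = 11100000011

Elias gamma(1795) = '0000000000' + '11100000011' = 000000000011100000011 (21 bits)


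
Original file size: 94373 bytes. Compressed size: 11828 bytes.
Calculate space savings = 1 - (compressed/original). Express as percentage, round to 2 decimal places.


ratio = compressed/original = 11828/94373 = 0.125332
savings = 1 - ratio = 1 - 0.125332 = 0.874668
as a percentage: 0.874668 * 100 = 87.47%

Space savings = 1 - 11828/94373 = 87.47%


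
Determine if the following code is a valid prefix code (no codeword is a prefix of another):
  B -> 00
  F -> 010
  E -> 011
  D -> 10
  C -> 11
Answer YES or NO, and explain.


Checking each pair (does one codeword prefix another?):
  B='00' vs F='010': no prefix
  B='00' vs E='011': no prefix
  B='00' vs D='10': no prefix
  B='00' vs C='11': no prefix
  F='010' vs B='00': no prefix
  F='010' vs E='011': no prefix
  F='010' vs D='10': no prefix
  F='010' vs C='11': no prefix
  E='011' vs B='00': no prefix
  E='011' vs F='010': no prefix
  E='011' vs D='10': no prefix
  E='011' vs C='11': no prefix
  D='10' vs B='00': no prefix
  D='10' vs F='010': no prefix
  D='10' vs E='011': no prefix
  D='10' vs C='11': no prefix
  C='11' vs B='00': no prefix
  C='11' vs F='010': no prefix
  C='11' vs E='011': no prefix
  C='11' vs D='10': no prefix
No violation found over all pairs.

YES -- this is a valid prefix code. No codeword is a prefix of any other codeword.


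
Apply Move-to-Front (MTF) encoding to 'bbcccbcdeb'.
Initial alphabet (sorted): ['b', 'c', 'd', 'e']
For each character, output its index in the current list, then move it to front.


MTF encoding:
'b': index 0 in ['b', 'c', 'd', 'e'] -> ['b', 'c', 'd', 'e']
'b': index 0 in ['b', 'c', 'd', 'e'] -> ['b', 'c', 'd', 'e']
'c': index 1 in ['b', 'c', 'd', 'e'] -> ['c', 'b', 'd', 'e']
'c': index 0 in ['c', 'b', 'd', 'e'] -> ['c', 'b', 'd', 'e']
'c': index 0 in ['c', 'b', 'd', 'e'] -> ['c', 'b', 'd', 'e']
'b': index 1 in ['c', 'b', 'd', 'e'] -> ['b', 'c', 'd', 'e']
'c': index 1 in ['b', 'c', 'd', 'e'] -> ['c', 'b', 'd', 'e']
'd': index 2 in ['c', 'b', 'd', 'e'] -> ['d', 'c', 'b', 'e']
'e': index 3 in ['d', 'c', 'b', 'e'] -> ['e', 'd', 'c', 'b']
'b': index 3 in ['e', 'd', 'c', 'b'] -> ['b', 'e', 'd', 'c']


Output: [0, 0, 1, 0, 0, 1, 1, 2, 3, 3]


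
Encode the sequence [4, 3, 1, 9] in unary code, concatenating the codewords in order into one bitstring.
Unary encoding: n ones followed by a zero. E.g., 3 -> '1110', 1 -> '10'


Encode each number as n ones followed by a terminating 0:
  4 -> 11110 (5 bits)
  3 -> 1110 (4 bits)
  1 -> 10 (2 bits)
  9 -> 1111111110 (10 bits)
Total length = 5 + 4 + 2 + 10 = 21 bits.

Unary([4, 3, 1, 9]) = 111101110101111111110 (21 bits)


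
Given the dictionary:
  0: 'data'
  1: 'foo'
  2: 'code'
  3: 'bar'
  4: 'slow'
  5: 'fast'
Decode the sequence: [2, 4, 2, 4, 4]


Look up each index in the dictionary:
  2 -> 'code'
  4 -> 'slow'
  2 -> 'code'
  4 -> 'slow'
  4 -> 'slow'

Decoded: "code slow code slow slow"


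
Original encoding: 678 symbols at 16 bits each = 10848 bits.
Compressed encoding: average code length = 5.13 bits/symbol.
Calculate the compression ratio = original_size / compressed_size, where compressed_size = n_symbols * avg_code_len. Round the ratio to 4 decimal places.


original_size = n_symbols * orig_bits = 678 * 16 = 10848 bits
compressed_size = n_symbols * avg_code_len = 678 * 5.13 = 3478.14 bits
ratio = original_size / compressed_size = 10848 / 3478.14 = 3.1189

Compression ratio = 3.1189


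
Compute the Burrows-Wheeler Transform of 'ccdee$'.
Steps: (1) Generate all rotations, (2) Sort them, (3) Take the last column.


Rotations (sorted):
  0: $ccdee -> last char: e
  1: ccdee$ -> last char: $
  2: cdee$c -> last char: c
  3: dee$cc -> last char: c
  4: e$ccde -> last char: e
  5: ee$ccd -> last char: d


BWT = e$cced


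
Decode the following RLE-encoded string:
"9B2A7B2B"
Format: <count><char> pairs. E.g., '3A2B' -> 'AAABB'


Expanding each <count><char> pair:
  9B -> 'BBBBBBBBB'
  2A -> 'AA'
  7B -> 'BBBBBBB'
  2B -> 'BB'

Decoded = BBBBBBBBBAABBBBBBBBB


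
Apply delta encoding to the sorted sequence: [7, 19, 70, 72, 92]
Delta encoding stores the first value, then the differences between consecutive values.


First value: 7
Deltas:
  19 - 7 = 12
  70 - 19 = 51
  72 - 70 = 2
  92 - 72 = 20


Delta encoded: [7, 12, 51, 2, 20]


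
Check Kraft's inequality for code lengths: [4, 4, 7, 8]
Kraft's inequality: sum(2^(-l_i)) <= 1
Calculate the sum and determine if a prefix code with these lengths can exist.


Sum = 2^(-4) + 2^(-4) + 2^(-7) + 2^(-8)
    = 0.0625 + 0.0625 + 0.0078125 + 0.00390625
    = 35/256 = 0.13671875
Since 0.13671875 <= 1, Kraft's inequality IS satisfied.
A prefix code with these lengths CAN exist.

Kraft sum = 0.13671875. Satisfied.


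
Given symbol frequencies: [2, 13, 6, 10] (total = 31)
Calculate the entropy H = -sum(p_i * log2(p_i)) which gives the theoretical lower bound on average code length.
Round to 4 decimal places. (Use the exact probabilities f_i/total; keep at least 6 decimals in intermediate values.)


Per-symbol terms -p_i * log2(p_i) with p_i = f_i/31:
  p = 2/31 = 0.064516: log2(p) = -3.954196, -p*log2(p) = 0.255109
  p = 13/31 = 0.419355: log2(p) = -1.253757, -p*log2(p) = 0.525769
  p = 6/31 = 0.193548: log2(p) = -2.369234, -p*log2(p) = 0.458561
  p = 10/31 = 0.322581: log2(p) = -1.632268, -p*log2(p) = 0.526538
H = 0.255109 + 0.525769 + 0.458561 + 0.526538 = 1.765977

H = 1.766 bits/symbol


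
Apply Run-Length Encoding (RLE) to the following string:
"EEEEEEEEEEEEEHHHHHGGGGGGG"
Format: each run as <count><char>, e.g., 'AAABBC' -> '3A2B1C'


Scanning runs left to right:
  i=0: run of 'E' x 13 -> '13E'
  i=13: run of 'H' x 5 -> '5H'
  i=18: run of 'G' x 7 -> '7G'

RLE = 13E5H7G


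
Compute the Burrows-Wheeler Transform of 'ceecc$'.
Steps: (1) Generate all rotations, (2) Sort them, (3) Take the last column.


Rotations (sorted):
  0: $ceecc -> last char: c
  1: c$ceec -> last char: c
  2: cc$cee -> last char: e
  3: ceecc$ -> last char: $
  4: ecc$ce -> last char: e
  5: eecc$c -> last char: c


BWT = cce$ec


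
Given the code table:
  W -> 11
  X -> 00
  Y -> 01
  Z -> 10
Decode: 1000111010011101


Decoding:
10 -> Z
00 -> X
11 -> W
10 -> Z
10 -> Z
01 -> Y
11 -> W
01 -> Y


Result: ZXWZZYWY


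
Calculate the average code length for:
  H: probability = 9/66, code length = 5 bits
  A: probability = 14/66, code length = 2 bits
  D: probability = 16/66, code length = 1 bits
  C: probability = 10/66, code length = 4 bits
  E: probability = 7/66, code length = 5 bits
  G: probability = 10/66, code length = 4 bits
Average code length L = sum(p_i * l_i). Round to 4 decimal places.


Weighted contributions p_i * l_i:
  H: (9/66) * 5 = 45/66
  A: (14/66) * 2 = 28/66
  D: (16/66) * 1 = 16/66
  C: (10/66) * 4 = 40/66
  E: (7/66) * 5 = 35/66
  G: (10/66) * 4 = 40/66
Sum = (45 + 28 + 16 + 40 + 35 + 40)/66 = 204/66

L = 204/66 = 3.0909 bits/symbol


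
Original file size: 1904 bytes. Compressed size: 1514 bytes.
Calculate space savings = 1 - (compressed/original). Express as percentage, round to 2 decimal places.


ratio = compressed/original = 1514/1904 = 0.795168
savings = 1 - ratio = 1 - 0.795168 = 0.204832
as a percentage: 0.204832 * 100 = 20.48%

Space savings = 1 - 1514/1904 = 20.48%


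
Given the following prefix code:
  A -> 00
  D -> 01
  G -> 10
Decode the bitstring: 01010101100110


Decoding step by step:
Bits 01 -> D
Bits 01 -> D
Bits 01 -> D
Bits 01 -> D
Bits 10 -> G
Bits 01 -> D
Bits 10 -> G


Decoded message: DDDDGDG


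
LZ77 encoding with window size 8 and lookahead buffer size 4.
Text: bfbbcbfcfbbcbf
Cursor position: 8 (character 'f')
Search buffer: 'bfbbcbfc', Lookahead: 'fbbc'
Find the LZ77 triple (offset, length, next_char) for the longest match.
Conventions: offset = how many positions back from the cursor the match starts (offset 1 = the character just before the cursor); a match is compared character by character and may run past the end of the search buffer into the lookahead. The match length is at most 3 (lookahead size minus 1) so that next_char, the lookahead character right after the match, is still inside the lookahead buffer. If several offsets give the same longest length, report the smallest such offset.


Try each offset into the search buffer:
  offset=1 (pos 7, char 'c'): match length 0
  offset=2 (pos 6, char 'f'): match length 1
  offset=3 (pos 5, char 'b'): match length 0
  offset=4 (pos 4, char 'c'): match length 0
  offset=5 (pos 3, char 'b'): match length 0
  offset=6 (pos 2, char 'b'): match length 0
  offset=7 (pos 1, char 'f'): match length 3
  offset=8 (pos 0, char 'b'): match length 0
Longest match has length 3 at offset 7.
next_char = character at position 8 + 3 = 11 -> 'c'

Best match: offset=7, length=3 (matching 'fbb' starting at position 1)
LZ77 triple: (7, 3, 'c')


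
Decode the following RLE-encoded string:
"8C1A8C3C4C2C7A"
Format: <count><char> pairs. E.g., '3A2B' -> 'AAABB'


Expanding each <count><char> pair:
  8C -> 'CCCCCCCC'
  1A -> 'A'
  8C -> 'CCCCCCCC'
  3C -> 'CCC'
  4C -> 'CCCC'
  2C -> 'CC'
  7A -> 'AAAAAAA'

Decoded = CCCCCCCCACCCCCCCCCCCCCCCCCAAAAAAA


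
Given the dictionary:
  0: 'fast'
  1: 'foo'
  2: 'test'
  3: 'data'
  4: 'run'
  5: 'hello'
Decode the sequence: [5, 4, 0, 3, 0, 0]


Look up each index in the dictionary:
  5 -> 'hello'
  4 -> 'run'
  0 -> 'fast'
  3 -> 'data'
  0 -> 'fast'
  0 -> 'fast'

Decoded: "hello run fast data fast fast"


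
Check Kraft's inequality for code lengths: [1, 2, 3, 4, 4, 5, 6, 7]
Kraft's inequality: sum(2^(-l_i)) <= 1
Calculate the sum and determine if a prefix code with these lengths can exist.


Sum = 2^(-1) + 2^(-2) + 2^(-3) + 2^(-4) + 2^(-4) + 2^(-5) + 2^(-6) + 2^(-7)
    = 0.5 + 0.25 + 0.125 + 0.0625 + 0.0625 + 0.03125 + 0.015625 + 0.0078125
    = 135/128 = 1.0546875
Since 1.0546875 > 1, Kraft's inequality is NOT satisfied.
A prefix code with these lengths CANNOT exist.

Kraft sum = 1.0546875. Not satisfied.


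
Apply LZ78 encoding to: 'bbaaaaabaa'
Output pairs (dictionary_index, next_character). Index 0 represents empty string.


LZ78 encoding steps:
Dictionary: {0: ''}
Step 1: w='' (idx 0), next='b' -> output (0, 'b'), add 'b' as idx 1
Step 2: w='b' (idx 1), next='a' -> output (1, 'a'), add 'ba' as idx 2
Step 3: w='' (idx 0), next='a' -> output (0, 'a'), add 'a' as idx 3
Step 4: w='a' (idx 3), next='a' -> output (3, 'a'), add 'aa' as idx 4
Step 5: w='a' (idx 3), next='b' -> output (3, 'b'), add 'ab' as idx 5
Step 6: w='aa' (idx 4), end of input -> output (4, '')


Encoded: [(0, 'b'), (1, 'a'), (0, 'a'), (3, 'a'), (3, 'b'), (4, '')]


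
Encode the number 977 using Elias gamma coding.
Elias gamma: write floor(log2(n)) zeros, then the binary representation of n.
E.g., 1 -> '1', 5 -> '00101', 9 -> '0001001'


num_bits = floor(log2(977)) + 1 = 10
leading_zeros = num_bits - 1 = 9
binary(977) = 1111010001

Elias gamma(977) = '000000000' + '1111010001' = 0000000001111010001 (19 bits)


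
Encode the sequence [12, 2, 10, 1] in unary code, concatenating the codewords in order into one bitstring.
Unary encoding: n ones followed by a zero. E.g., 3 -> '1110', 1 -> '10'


Encode each number as n ones followed by a terminating 0:
  12 -> 1111111111110 (13 bits)
  2 -> 110 (3 bits)
  10 -> 11111111110 (11 bits)
  1 -> 10 (2 bits)
Total length = 13 + 3 + 11 + 2 = 29 bits.

Unary([12, 2, 10, 1]) = 11111111111101101111111111010 (29 bits)


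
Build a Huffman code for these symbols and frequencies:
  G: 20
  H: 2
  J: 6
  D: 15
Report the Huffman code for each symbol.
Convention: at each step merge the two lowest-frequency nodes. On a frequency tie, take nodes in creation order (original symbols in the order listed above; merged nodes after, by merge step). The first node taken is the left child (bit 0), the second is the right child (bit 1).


Huffman tree construction:
Step 1: Merge H(2) + J(6) = 8
Step 2: Merge (H+J)(8) + D(15) = 23
Step 3: Merge G(20) + ((H+J)+D)(23) = 43
Read each symbol's code off the tree from the root (left child = 0, right child = 1).

Codes:
  G: 0 (length 1)
  H: 100 (length 3)
  J: 101 (length 3)
  D: 11 (length 2)
Average code length: 74/43 = 1.7209 bits/symbol


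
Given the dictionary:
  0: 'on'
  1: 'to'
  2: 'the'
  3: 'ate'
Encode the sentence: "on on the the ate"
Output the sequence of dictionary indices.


Look up each word in the dictionary:
  'on' -> 0
  'on' -> 0
  'the' -> 2
  'the' -> 2
  'ate' -> 3

Encoded: [0, 0, 2, 2, 3]


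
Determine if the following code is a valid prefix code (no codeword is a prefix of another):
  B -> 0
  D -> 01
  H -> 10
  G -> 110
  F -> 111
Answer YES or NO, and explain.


Checking each pair (does one codeword prefix another?):
  B='0' vs D='01': prefix -- VIOLATION

NO -- this is NOT a valid prefix code. B (0) is a prefix of D (01).


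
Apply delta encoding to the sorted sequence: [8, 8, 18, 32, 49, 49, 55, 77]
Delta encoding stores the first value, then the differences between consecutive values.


First value: 8
Deltas:
  8 - 8 = 0
  18 - 8 = 10
  32 - 18 = 14
  49 - 32 = 17
  49 - 49 = 0
  55 - 49 = 6
  77 - 55 = 22


Delta encoded: [8, 0, 10, 14, 17, 0, 6, 22]


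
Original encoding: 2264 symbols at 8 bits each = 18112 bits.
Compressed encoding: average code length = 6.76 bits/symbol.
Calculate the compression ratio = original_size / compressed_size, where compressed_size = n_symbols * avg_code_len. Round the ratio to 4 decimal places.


original_size = n_symbols * orig_bits = 2264 * 8 = 18112 bits
compressed_size = n_symbols * avg_code_len = 2264 * 6.76 = 15304.64 bits
ratio = original_size / compressed_size = 18112 / 15304.64 = 1.1834

Compression ratio = 1.1834


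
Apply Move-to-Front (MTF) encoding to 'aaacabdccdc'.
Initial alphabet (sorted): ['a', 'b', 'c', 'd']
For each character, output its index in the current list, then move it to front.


MTF encoding:
'a': index 0 in ['a', 'b', 'c', 'd'] -> ['a', 'b', 'c', 'd']
'a': index 0 in ['a', 'b', 'c', 'd'] -> ['a', 'b', 'c', 'd']
'a': index 0 in ['a', 'b', 'c', 'd'] -> ['a', 'b', 'c', 'd']
'c': index 2 in ['a', 'b', 'c', 'd'] -> ['c', 'a', 'b', 'd']
'a': index 1 in ['c', 'a', 'b', 'd'] -> ['a', 'c', 'b', 'd']
'b': index 2 in ['a', 'c', 'b', 'd'] -> ['b', 'a', 'c', 'd']
'd': index 3 in ['b', 'a', 'c', 'd'] -> ['d', 'b', 'a', 'c']
'c': index 3 in ['d', 'b', 'a', 'c'] -> ['c', 'd', 'b', 'a']
'c': index 0 in ['c', 'd', 'b', 'a'] -> ['c', 'd', 'b', 'a']
'd': index 1 in ['c', 'd', 'b', 'a'] -> ['d', 'c', 'b', 'a']
'c': index 1 in ['d', 'c', 'b', 'a'] -> ['c', 'd', 'b', 'a']


Output: [0, 0, 0, 2, 1, 2, 3, 3, 0, 1, 1]


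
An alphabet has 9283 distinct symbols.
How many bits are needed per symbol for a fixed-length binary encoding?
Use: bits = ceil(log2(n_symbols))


log2(9283) = 13.1804
Bracket: 2^13 = 8192 < 9283 <= 2^14 = 16384
So ceil(log2(9283)) = 14

bits = ceil(log2(9283)) = ceil(13.1804) = 14 bits


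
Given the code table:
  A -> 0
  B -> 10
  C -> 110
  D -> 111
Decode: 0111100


Decoding:
0 -> A
111 -> D
10 -> B
0 -> A


Result: ADBA


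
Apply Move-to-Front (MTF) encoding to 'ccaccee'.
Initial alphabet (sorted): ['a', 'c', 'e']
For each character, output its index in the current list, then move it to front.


MTF encoding:
'c': index 1 in ['a', 'c', 'e'] -> ['c', 'a', 'e']
'c': index 0 in ['c', 'a', 'e'] -> ['c', 'a', 'e']
'a': index 1 in ['c', 'a', 'e'] -> ['a', 'c', 'e']
'c': index 1 in ['a', 'c', 'e'] -> ['c', 'a', 'e']
'c': index 0 in ['c', 'a', 'e'] -> ['c', 'a', 'e']
'e': index 2 in ['c', 'a', 'e'] -> ['e', 'c', 'a']
'e': index 0 in ['e', 'c', 'a'] -> ['e', 'c', 'a']


Output: [1, 0, 1, 1, 0, 2, 0]


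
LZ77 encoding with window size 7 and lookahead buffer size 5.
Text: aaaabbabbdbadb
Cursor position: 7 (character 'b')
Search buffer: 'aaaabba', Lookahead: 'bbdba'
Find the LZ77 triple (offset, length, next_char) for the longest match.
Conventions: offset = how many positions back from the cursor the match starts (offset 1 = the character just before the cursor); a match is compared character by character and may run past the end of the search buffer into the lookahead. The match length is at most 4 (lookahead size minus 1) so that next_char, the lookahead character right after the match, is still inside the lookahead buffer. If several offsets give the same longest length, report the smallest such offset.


Try each offset into the search buffer:
  offset=1 (pos 6, char 'a'): match length 0
  offset=2 (pos 5, char 'b'): match length 1
  offset=3 (pos 4, char 'b'): match length 2
  offset=4 (pos 3, char 'a'): match length 0
  offset=5 (pos 2, char 'a'): match length 0
  offset=6 (pos 1, char 'a'): match length 0
  offset=7 (pos 0, char 'a'): match length 0
Longest match has length 2 at offset 3.
next_char = character at position 7 + 2 = 9 -> 'd'

Best match: offset=3, length=2 (matching 'bb' starting at position 4)
LZ77 triple: (3, 2, 'd')
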